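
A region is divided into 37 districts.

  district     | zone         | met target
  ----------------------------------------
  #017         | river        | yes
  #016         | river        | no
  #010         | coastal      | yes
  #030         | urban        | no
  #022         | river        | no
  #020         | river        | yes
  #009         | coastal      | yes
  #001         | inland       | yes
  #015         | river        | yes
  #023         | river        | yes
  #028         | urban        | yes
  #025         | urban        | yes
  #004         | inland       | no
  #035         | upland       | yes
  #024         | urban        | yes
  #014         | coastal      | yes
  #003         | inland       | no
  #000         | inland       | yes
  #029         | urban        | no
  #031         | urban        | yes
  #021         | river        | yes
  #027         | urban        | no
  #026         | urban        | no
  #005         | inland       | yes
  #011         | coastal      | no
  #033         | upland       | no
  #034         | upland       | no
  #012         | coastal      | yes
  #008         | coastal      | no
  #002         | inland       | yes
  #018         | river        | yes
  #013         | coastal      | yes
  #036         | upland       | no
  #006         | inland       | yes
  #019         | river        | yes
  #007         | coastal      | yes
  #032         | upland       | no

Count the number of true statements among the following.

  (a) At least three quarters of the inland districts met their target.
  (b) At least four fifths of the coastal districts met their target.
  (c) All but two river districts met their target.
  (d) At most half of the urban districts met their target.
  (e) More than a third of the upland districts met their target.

2

(a) inland: |A| = 7, |A ∩ B| = 5; needs |A ∩ B| / |A| ≥ 3/4 — false.
(b) coastal: |A| = 8, |A ∩ B| = 6; needs |A ∩ B| / |A| ≥ 4/5 — false.
(c) river: |A| = 9, |A ∩ B| = 7; needs |A ∖ B| = 2 — true.
(d) urban: |A| = 8, |A ∩ B| = 4; needs |A ∩ B| ≤ |A ∖ B| — true.
(e) upland: |A| = 5, |A ∩ B| = 1; needs |A ∩ B| / |A| > 1/3 — false.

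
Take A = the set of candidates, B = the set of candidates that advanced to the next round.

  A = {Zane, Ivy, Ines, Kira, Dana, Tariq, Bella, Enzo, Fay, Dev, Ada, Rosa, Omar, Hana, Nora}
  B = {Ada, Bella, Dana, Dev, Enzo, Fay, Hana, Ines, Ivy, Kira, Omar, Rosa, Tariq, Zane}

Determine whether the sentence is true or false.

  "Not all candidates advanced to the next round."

The determiner here denotes the relation: A ⊄ B (|A ∖ B| ≥ 1).
|A| = 15, |A ∩ B| = 14, |A ∖ B| = 1.
So the statement is true.

True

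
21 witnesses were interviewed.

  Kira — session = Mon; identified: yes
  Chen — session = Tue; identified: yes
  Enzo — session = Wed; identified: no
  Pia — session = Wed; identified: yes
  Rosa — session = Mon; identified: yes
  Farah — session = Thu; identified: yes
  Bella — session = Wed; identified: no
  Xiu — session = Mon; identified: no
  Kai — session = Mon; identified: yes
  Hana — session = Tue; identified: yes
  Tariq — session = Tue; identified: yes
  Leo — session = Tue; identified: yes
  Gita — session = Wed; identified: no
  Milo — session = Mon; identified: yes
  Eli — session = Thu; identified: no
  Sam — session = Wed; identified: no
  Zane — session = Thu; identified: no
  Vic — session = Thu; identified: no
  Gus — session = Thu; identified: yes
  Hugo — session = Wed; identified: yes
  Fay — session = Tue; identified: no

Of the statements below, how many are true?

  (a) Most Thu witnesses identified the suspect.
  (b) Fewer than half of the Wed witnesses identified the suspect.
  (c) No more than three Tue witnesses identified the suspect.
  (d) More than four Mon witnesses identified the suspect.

1

(a) Thu: |A| = 5, |A ∩ B| = 2; needs |A ∩ B| > |A ∖ B| — false.
(b) Wed: |A| = 6, |A ∩ B| = 2; needs |A ∩ B| < |A ∖ B| — true.
(c) Tue: |A| = 5, |A ∩ B| = 4; needs |A ∩ B| ≤ 3 — false.
(d) Mon: |A| = 5, |A ∩ B| = 4; needs |A ∩ B| > 4 — false.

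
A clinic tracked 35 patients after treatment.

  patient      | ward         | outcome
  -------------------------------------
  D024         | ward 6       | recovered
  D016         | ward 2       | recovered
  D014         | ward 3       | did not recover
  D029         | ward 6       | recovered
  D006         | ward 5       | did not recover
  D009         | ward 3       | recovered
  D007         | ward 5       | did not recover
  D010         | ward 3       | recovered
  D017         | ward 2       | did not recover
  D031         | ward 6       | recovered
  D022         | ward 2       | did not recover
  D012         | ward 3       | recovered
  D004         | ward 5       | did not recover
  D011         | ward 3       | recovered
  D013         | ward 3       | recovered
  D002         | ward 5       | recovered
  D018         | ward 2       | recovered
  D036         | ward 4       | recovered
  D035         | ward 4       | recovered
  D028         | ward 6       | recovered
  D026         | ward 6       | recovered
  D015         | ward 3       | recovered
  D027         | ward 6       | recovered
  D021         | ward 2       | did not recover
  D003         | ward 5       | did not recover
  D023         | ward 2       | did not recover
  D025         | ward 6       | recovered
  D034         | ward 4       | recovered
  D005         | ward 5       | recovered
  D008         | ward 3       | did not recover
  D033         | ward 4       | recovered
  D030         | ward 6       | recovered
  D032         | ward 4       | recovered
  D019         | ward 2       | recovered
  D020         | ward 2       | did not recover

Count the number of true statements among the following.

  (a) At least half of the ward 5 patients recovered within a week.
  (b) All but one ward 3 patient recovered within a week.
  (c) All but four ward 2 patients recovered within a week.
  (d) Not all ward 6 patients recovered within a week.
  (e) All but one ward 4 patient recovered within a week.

(a) ward 5: |A| = 6, |A ∩ B| = 2; needs |A ∩ B| ≥ |A ∖ B| — false.
(b) ward 3: |A| = 8, |A ∩ B| = 6; needs |A ∖ B| = 1 — false.
(c) ward 2: |A| = 8, |A ∩ B| = 3; needs |A ∖ B| = 4 — false.
(d) ward 6: |A| = 8, |A ∩ B| = 8; needs A ⊄ B (|A ∖ B| ≥ 1) — false.
(e) ward 4: |A| = 5, |A ∩ B| = 5; needs |A ∖ B| = 1 — false.

0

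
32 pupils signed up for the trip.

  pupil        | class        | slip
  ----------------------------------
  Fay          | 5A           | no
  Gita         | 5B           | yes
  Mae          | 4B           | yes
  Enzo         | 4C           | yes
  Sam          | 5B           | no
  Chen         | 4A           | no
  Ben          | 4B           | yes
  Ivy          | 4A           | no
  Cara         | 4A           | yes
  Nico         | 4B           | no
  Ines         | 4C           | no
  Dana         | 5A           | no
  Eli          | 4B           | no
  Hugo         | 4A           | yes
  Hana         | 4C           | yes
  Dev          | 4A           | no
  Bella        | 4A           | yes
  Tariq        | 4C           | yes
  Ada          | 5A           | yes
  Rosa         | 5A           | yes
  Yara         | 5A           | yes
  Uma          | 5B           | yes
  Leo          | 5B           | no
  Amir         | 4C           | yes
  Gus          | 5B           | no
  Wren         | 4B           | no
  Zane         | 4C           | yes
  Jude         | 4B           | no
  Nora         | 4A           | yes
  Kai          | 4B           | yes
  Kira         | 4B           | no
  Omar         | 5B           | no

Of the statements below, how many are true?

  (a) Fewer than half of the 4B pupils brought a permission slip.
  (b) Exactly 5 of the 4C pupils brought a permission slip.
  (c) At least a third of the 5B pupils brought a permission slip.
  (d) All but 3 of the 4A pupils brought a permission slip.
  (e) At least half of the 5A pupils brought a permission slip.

5

(a) 4B: |A| = 8, |A ∩ B| = 3; needs |A ∩ B| < |A ∖ B| — true.
(b) 4C: |A| = 6, |A ∩ B| = 5; needs |A ∩ B| = 5 — true.
(c) 5B: |A| = 6, |A ∩ B| = 2; needs |A ∩ B| / |A| ≥ 1/3 — true.
(d) 4A: |A| = 7, |A ∩ B| = 4; needs |A ∖ B| = 3 — true.
(e) 5A: |A| = 5, |A ∩ B| = 3; needs |A ∩ B| ≥ |A ∖ B| — true.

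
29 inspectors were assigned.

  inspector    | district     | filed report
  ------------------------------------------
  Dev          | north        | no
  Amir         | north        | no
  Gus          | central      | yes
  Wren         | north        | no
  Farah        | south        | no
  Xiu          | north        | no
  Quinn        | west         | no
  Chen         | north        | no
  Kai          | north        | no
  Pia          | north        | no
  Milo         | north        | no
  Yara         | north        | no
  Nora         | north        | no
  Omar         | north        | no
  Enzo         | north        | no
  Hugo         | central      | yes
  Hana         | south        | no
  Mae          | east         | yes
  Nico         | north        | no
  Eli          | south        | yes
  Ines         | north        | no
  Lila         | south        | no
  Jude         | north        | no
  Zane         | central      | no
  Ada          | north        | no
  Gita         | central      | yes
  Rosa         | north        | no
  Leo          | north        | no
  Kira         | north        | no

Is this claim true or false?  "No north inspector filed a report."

True

'No north inspector filed a report' holds iff A ∩ B = ∅ (|A ∩ B| = 0).
|A| = 19, |A ∩ B| = 0, |A ∖ B| = 19.
So the statement is true.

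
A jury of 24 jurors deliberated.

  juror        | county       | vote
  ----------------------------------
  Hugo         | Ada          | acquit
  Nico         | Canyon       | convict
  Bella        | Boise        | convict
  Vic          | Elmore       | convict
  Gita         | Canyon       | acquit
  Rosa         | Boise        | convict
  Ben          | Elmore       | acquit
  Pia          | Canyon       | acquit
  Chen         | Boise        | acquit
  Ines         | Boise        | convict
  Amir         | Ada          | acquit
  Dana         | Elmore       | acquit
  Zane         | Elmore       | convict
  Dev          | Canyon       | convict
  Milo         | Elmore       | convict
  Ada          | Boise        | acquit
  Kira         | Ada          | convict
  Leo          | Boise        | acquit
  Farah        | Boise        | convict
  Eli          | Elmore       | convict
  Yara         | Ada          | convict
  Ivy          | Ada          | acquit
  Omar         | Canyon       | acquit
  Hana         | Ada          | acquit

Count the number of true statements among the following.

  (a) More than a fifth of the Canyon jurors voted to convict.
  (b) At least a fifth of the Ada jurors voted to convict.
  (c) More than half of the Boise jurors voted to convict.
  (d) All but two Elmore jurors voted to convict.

(a) Canyon: |A| = 5, |A ∩ B| = 2; needs |A ∩ B| / |A| > 1/5 — true.
(b) Ada: |A| = 6, |A ∩ B| = 2; needs |A ∩ B| / |A| ≥ 1/5 — true.
(c) Boise: |A| = 7, |A ∩ B| = 4; needs |A ∩ B| > |A ∖ B| — true.
(d) Elmore: |A| = 6, |A ∩ B| = 4; needs |A ∖ B| = 2 — true.

4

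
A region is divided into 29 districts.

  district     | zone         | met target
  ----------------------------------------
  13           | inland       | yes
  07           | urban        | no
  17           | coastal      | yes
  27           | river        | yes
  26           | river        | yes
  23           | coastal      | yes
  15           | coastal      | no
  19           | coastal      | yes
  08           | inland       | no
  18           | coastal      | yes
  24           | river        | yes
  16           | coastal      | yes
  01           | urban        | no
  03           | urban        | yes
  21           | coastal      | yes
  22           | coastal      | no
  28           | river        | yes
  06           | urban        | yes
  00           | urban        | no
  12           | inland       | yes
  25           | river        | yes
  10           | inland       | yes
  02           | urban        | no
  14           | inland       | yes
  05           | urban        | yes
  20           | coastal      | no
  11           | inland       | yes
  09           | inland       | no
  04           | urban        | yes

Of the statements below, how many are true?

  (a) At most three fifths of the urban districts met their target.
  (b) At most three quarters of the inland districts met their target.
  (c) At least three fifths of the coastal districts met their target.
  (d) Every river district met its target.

4

(a) urban: |A| = 8, |A ∩ B| = 4; needs |A ∩ B| / |A| ≤ 3/5 — true.
(b) inland: |A| = 7, |A ∩ B| = 5; needs |A ∩ B| / |A| ≤ 3/4 — true.
(c) coastal: |A| = 9, |A ∩ B| = 6; needs |A ∩ B| / |A| ≥ 3/5 — true.
(d) river: |A| = 5, |A ∩ B| = 5; needs A ⊆ B, i.e. every element of A is in B (|A ∖ B| = 0) — true.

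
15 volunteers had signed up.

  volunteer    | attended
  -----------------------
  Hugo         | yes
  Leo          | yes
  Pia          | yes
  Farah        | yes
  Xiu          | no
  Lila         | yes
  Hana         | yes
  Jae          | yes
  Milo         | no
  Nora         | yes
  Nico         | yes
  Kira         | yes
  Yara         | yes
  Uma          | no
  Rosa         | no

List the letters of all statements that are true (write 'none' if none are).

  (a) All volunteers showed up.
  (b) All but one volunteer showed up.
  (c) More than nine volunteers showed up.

|A| = 15, |A ∩ B| = 11, |A ∖ B| = 4.
(a) A ⊆ B, i.e. every element of A is in B (|A ∖ B| = 0): fails.
(b) |A ∖ B| = 1: fails.
(c) |A ∩ B| > 9: holds.

(c)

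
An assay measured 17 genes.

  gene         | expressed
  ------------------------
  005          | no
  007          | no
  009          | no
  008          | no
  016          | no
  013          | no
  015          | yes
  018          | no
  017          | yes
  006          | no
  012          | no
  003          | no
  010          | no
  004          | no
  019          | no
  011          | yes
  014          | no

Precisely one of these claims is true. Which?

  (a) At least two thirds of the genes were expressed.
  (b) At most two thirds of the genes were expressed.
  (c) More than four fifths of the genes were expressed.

(b)

|A| = 17, |A ∩ B| = 3, |A ∖ B| = 14.
(a) requires |A ∩ B| / |A| ≥ 2/3: false.
(b) requires |A ∩ B| / |A| ≤ 2/3: true.
(c) requires |A ∩ B| / |A| > 4/5: false.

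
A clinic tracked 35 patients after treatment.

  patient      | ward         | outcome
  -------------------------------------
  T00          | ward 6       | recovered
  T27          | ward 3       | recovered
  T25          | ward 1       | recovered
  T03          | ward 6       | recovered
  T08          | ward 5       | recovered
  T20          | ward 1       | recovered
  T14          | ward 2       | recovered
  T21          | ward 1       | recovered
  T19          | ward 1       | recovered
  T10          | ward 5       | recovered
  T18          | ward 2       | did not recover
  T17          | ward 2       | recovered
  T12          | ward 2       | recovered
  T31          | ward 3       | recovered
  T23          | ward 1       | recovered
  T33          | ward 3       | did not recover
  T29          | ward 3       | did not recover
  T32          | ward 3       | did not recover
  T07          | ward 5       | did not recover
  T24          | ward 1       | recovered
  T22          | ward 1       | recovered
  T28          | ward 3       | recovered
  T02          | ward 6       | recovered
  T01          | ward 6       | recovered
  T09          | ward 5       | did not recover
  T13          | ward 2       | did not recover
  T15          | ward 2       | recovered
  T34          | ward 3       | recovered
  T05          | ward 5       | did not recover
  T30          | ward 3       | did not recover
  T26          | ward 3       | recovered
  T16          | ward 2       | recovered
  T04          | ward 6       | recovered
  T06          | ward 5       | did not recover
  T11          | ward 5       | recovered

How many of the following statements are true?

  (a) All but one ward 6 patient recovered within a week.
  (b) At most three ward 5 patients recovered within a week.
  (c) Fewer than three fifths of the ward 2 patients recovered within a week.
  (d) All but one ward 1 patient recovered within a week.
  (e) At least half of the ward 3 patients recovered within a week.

(a) ward 6: |A| = 5, |A ∩ B| = 5; needs |A ∖ B| = 1 — false.
(b) ward 5: |A| = 7, |A ∩ B| = 3; needs |A ∩ B| ≤ 3 — true.
(c) ward 2: |A| = 7, |A ∩ B| = 5; needs |A ∩ B| / |A| < 3/5 — false.
(d) ward 1: |A| = 7, |A ∩ B| = 7; needs |A ∖ B| = 1 — false.
(e) ward 3: |A| = 9, |A ∩ B| = 5; needs |A ∩ B| ≥ |A ∖ B| — true.

2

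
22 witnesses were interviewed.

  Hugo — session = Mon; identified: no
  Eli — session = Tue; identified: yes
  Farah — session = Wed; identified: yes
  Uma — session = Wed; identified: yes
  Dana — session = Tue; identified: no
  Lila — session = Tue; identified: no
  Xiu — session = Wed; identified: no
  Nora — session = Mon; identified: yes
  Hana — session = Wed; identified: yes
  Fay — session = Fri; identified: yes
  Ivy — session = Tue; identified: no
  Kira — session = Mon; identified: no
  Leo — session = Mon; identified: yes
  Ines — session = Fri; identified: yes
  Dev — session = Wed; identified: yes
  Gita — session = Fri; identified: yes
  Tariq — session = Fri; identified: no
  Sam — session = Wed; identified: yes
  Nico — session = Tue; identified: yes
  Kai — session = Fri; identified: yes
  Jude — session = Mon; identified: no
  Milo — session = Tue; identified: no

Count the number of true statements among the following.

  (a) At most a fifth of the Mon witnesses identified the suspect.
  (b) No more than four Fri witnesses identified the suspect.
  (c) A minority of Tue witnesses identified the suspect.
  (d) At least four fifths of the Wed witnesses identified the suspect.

(a) Mon: |A| = 5, |A ∩ B| = 2; needs |A ∩ B| / |A| ≤ 1/5 — false.
(b) Fri: |A| = 5, |A ∩ B| = 4; needs |A ∩ B| ≤ 4 — true.
(c) Tue: |A| = 6, |A ∩ B| = 2; needs |A ∩ B| < |A ∖ B| — true.
(d) Wed: |A| = 6, |A ∩ B| = 5; needs |A ∩ B| / |A| ≥ 4/5 — true.

3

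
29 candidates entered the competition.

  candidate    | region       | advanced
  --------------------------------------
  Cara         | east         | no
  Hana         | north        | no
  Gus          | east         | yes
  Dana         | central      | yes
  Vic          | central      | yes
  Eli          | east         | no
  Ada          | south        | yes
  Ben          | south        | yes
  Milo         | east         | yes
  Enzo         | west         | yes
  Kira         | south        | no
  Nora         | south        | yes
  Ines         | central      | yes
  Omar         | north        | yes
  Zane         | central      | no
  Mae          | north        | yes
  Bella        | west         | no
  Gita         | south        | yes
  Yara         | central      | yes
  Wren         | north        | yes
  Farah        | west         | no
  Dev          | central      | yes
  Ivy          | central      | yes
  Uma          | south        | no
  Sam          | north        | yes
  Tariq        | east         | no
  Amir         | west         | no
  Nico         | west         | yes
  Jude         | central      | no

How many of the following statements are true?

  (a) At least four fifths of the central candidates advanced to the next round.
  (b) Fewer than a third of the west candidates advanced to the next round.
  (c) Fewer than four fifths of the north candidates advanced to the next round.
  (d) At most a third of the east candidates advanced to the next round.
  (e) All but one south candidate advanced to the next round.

0

(a) central: |A| = 8, |A ∩ B| = 6; needs |A ∩ B| / |A| ≥ 4/5 — false.
(b) west: |A| = 5, |A ∩ B| = 2; needs |A ∩ B| / |A| < 1/3 — false.
(c) north: |A| = 5, |A ∩ B| = 4; needs |A ∩ B| / |A| < 4/5 — false.
(d) east: |A| = 5, |A ∩ B| = 2; needs |A ∩ B| / |A| ≤ 1/3 — false.
(e) south: |A| = 6, |A ∩ B| = 4; needs |A ∖ B| = 1 — false.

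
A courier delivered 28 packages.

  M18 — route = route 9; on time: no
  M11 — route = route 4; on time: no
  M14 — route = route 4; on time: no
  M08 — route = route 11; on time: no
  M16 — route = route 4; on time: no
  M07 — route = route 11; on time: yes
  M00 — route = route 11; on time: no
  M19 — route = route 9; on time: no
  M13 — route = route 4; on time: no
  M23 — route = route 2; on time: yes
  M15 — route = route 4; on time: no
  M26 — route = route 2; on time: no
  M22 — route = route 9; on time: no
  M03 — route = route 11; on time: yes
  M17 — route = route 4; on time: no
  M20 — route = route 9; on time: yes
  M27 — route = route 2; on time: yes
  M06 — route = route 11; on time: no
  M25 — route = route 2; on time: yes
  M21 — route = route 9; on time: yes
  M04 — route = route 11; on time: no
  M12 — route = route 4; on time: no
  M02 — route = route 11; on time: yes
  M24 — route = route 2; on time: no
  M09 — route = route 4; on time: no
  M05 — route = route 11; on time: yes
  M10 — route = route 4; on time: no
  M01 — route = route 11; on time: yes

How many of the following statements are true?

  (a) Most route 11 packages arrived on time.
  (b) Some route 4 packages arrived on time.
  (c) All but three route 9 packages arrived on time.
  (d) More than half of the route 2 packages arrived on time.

(a) route 11: |A| = 9, |A ∩ B| = 5; needs |A ∩ B| > |A ∖ B| — true.
(b) route 4: |A| = 9, |A ∩ B| = 0; needs A ∩ B ≠ ∅ (|A ∩ B| ≥ 1) — false.
(c) route 9: |A| = 5, |A ∩ B| = 2; needs |A ∖ B| = 3 — true.
(d) route 2: |A| = 5, |A ∩ B| = 3; needs |A ∩ B| > |A ∖ B| — true.

3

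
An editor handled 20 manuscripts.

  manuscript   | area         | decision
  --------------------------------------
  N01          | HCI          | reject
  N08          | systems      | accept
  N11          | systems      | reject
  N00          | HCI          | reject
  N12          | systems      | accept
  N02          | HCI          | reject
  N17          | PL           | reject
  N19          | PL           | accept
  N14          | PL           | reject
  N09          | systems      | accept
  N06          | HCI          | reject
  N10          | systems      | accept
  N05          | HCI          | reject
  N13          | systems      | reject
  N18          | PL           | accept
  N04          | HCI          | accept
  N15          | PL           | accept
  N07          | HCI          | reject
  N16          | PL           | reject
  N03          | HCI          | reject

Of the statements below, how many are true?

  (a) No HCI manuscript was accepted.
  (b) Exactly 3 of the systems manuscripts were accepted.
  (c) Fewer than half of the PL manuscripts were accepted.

0

(a) HCI: |A| = 8, |A ∩ B| = 1; needs A ∩ B = ∅ (|A ∩ B| = 0) — false.
(b) systems: |A| = 6, |A ∩ B| = 4; needs |A ∩ B| = 3 — false.
(c) PL: |A| = 6, |A ∩ B| = 3; needs |A ∩ B| < |A ∖ B| — false.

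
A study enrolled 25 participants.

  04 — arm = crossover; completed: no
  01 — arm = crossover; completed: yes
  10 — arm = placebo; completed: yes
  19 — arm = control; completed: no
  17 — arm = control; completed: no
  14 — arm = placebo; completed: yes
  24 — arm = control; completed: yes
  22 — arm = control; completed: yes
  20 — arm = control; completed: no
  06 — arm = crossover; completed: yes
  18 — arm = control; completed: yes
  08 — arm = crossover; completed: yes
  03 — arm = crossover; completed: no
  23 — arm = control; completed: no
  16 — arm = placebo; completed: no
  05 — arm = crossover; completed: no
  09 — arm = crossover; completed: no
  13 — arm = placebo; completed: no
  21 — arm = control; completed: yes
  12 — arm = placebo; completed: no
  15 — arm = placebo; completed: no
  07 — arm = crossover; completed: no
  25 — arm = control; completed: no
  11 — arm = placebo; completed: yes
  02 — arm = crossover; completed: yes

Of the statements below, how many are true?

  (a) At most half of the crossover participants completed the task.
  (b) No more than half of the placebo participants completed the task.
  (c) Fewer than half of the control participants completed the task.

(a) crossover: |A| = 9, |A ∩ B| = 4; needs |A ∩ B| ≤ |A ∖ B| — true.
(b) placebo: |A| = 7, |A ∩ B| = 3; needs |A ∩ B| ≤ |A ∖ B| — true.
(c) control: |A| = 9, |A ∩ B| = 4; needs |A ∩ B| < |A ∖ B| — true.

3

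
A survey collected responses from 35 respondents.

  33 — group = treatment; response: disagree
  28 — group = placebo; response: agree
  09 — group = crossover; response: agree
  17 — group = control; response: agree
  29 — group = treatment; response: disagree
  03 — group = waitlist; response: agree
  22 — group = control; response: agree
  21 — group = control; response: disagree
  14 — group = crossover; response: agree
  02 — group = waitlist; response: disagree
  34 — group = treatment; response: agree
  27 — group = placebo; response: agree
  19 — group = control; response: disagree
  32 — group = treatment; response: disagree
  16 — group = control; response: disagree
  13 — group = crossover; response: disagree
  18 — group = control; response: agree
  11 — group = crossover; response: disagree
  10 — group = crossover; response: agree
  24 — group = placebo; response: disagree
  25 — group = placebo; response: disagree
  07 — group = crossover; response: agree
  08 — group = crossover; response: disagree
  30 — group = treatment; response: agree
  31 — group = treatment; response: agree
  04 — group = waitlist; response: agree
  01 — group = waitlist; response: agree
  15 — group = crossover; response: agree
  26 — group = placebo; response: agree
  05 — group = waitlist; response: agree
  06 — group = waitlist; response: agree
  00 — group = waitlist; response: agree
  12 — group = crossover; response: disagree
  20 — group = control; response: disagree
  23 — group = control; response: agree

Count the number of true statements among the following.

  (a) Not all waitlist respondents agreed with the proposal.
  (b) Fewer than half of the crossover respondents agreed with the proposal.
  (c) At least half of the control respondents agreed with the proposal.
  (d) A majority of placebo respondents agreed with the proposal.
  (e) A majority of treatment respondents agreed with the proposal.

(a) waitlist: |A| = 7, |A ∩ B| = 6; needs A ⊄ B (|A ∖ B| ≥ 1) — true.
(b) crossover: |A| = 9, |A ∩ B| = 5; needs |A ∩ B| < |A ∖ B| — false.
(c) control: |A| = 8, |A ∩ B| = 4; needs |A ∩ B| ≥ |A ∖ B| — true.
(d) placebo: |A| = 5, |A ∩ B| = 3; needs |A ∩ B| > |A ∖ B| — true.
(e) treatment: |A| = 6, |A ∩ B| = 3; needs |A ∩ B| > |A ∖ B| — false.

3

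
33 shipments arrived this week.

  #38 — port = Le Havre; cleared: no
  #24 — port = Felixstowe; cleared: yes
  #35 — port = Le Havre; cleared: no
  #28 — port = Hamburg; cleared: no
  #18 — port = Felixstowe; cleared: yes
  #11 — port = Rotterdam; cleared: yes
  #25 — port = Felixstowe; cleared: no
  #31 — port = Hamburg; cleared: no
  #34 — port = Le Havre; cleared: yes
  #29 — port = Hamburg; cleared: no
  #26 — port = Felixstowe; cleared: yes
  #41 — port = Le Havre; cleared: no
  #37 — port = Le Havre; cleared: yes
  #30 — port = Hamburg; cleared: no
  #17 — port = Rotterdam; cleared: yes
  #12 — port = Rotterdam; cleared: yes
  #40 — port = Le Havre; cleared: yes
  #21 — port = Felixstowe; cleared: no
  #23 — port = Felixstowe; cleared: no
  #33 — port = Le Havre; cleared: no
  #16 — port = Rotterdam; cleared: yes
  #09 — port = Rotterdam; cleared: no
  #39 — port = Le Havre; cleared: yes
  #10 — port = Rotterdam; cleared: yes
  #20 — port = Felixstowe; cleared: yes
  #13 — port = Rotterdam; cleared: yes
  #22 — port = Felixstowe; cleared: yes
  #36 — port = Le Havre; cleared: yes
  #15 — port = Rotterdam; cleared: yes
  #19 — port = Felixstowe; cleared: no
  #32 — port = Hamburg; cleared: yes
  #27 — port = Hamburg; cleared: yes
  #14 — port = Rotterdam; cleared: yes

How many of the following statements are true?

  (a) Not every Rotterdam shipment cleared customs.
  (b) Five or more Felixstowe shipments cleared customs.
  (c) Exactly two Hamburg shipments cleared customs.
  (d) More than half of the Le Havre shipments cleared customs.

(a) Rotterdam: |A| = 9, |A ∩ B| = 8; needs A ⊄ B (|A ∖ B| ≥ 1) — true.
(b) Felixstowe: |A| = 9, |A ∩ B| = 5; needs |A ∩ B| ≥ 5 — true.
(c) Hamburg: |A| = 6, |A ∩ B| = 2; needs |A ∩ B| = 2 — true.
(d) Le Havre: |A| = 9, |A ∩ B| = 5; needs |A ∩ B| > |A ∖ B| — true.

4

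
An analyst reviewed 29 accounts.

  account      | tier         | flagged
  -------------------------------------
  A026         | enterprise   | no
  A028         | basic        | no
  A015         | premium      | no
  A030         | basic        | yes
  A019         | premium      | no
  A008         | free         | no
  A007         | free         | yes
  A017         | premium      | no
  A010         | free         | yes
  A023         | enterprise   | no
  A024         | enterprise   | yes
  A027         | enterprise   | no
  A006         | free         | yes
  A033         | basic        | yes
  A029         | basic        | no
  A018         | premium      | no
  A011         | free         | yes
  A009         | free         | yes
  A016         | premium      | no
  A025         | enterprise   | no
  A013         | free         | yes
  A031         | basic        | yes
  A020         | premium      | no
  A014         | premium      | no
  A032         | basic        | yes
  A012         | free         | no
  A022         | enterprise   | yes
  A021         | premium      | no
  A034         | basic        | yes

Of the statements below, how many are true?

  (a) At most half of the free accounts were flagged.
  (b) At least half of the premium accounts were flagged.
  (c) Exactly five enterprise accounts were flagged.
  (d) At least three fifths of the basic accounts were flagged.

1

(a) free: |A| = 8, |A ∩ B| = 6; needs |A ∩ B| ≤ |A ∖ B| — false.
(b) premium: |A| = 8, |A ∩ B| = 0; needs |A ∩ B| ≥ |A ∖ B| — false.
(c) enterprise: |A| = 6, |A ∩ B| = 2; needs |A ∩ B| = 5 — false.
(d) basic: |A| = 7, |A ∩ B| = 5; needs |A ∩ B| / |A| ≥ 3/5 — true.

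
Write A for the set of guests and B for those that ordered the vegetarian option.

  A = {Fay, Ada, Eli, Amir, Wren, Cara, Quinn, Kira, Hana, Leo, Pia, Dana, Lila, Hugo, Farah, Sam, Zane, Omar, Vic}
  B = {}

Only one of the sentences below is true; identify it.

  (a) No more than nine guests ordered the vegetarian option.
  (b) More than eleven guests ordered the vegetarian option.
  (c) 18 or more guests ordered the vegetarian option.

|A| = 19, |A ∩ B| = 0, |A ∖ B| = 19.
(a) requires |A ∩ B| ≤ 9: true.
(b) requires |A ∩ B| > 11: false.
(c) requires |A ∩ B| ≥ 18: false.

(a)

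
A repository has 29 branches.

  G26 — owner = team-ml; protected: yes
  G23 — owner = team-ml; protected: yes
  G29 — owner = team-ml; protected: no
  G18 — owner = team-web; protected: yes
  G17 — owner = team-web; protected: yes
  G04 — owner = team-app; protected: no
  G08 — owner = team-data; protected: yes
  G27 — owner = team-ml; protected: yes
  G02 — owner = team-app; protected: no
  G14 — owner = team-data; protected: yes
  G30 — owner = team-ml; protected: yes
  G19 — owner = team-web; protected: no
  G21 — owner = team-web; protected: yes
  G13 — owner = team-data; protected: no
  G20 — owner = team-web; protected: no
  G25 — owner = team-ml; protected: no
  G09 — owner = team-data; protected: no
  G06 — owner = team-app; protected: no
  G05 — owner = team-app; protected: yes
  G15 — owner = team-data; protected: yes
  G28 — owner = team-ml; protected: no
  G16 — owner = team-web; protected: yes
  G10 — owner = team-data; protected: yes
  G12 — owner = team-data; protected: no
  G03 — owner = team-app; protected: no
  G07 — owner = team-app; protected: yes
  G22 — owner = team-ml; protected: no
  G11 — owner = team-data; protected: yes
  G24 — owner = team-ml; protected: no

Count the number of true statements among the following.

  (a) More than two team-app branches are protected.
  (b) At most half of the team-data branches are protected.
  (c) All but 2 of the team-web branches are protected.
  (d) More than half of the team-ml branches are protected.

(a) team-app: |A| = 6, |A ∩ B| = 2; needs |A ∩ B| > 2 — false.
(b) team-data: |A| = 8, |A ∩ B| = 5; needs |A ∩ B| ≤ |A ∖ B| — false.
(c) team-web: |A| = 6, |A ∩ B| = 4; needs |A ∖ B| = 2 — true.
(d) team-ml: |A| = 9, |A ∩ B| = 4; needs |A ∩ B| > |A ∖ B| — false.

1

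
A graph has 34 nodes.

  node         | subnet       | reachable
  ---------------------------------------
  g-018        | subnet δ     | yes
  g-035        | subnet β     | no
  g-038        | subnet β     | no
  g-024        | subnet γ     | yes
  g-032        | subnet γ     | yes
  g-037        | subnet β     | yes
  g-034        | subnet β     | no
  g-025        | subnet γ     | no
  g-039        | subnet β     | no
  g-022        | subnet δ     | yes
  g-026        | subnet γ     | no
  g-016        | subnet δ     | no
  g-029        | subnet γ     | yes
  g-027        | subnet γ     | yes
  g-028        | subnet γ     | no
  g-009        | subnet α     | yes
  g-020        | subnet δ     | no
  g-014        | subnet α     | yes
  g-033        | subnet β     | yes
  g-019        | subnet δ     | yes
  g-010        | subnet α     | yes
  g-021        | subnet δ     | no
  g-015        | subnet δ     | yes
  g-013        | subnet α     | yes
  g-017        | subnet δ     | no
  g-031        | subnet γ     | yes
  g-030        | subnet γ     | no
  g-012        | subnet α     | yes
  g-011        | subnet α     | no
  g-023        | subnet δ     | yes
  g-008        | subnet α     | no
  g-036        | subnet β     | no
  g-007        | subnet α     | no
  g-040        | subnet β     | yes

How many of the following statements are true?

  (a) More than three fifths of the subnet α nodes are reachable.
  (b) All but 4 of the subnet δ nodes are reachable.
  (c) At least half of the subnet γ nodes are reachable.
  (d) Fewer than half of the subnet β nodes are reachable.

4

(a) subnet α: |A| = 8, |A ∩ B| = 5; needs |A ∩ B| / |A| > 3/5 — true.
(b) subnet δ: |A| = 9, |A ∩ B| = 5; needs |A ∖ B| = 4 — true.
(c) subnet γ: |A| = 9, |A ∩ B| = 5; needs |A ∩ B| ≥ |A ∖ B| — true.
(d) subnet β: |A| = 8, |A ∩ B| = 3; needs |A ∩ B| < |A ∖ B| — true.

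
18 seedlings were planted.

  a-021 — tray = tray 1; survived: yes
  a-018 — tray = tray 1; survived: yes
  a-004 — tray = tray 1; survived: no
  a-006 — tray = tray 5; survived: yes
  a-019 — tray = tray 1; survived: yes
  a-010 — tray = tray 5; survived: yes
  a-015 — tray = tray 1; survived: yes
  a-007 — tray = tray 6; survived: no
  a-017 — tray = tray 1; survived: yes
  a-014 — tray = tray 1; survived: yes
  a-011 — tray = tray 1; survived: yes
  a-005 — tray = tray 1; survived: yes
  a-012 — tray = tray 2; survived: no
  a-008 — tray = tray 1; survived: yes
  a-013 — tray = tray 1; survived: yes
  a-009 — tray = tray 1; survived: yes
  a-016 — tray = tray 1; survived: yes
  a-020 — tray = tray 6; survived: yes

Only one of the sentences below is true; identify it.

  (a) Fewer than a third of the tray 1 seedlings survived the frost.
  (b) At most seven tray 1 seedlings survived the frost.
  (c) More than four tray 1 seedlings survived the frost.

|A| = 13, |A ∩ B| = 12, |A ∖ B| = 1.
(a) requires |A ∩ B| / |A| < 1/3: false.
(b) requires |A ∩ B| ≤ 7: false.
(c) requires |A ∩ B| > 4: true.

(c)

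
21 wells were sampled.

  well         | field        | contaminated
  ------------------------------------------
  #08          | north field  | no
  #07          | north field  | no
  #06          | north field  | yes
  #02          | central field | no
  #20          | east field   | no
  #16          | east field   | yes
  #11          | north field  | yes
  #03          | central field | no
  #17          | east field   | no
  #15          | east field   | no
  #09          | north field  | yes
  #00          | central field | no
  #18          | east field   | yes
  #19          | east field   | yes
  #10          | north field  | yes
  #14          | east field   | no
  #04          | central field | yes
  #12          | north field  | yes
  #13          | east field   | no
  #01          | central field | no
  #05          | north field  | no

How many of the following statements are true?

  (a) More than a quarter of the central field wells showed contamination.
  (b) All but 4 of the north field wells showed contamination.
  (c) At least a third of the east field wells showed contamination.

(a) central field: |A| = 5, |A ∩ B| = 1; needs |A ∩ B| / |A| > 1/4 — false.
(b) north field: |A| = 8, |A ∩ B| = 5; needs |A ∖ B| = 4 — false.
(c) east field: |A| = 8, |A ∩ B| = 3; needs |A ∩ B| / |A| ≥ 1/3 — true.

1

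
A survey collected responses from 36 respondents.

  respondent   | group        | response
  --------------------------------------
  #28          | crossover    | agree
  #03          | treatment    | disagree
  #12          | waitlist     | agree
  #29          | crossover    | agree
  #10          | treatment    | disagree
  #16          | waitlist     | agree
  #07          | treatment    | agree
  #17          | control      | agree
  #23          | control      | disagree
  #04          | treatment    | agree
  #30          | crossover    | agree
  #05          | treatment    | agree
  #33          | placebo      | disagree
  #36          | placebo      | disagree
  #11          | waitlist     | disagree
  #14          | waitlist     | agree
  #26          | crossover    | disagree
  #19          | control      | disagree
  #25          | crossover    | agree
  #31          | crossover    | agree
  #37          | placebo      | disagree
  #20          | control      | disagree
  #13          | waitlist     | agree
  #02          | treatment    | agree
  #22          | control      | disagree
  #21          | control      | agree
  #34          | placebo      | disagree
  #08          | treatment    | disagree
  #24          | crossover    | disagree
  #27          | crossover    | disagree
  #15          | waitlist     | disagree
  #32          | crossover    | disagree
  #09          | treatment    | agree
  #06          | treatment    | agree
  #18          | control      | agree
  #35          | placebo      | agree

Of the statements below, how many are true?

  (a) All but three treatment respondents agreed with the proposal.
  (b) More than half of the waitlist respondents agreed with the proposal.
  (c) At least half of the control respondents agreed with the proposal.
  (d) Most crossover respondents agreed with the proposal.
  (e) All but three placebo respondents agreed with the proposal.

3

(a) treatment: |A| = 9, |A ∩ B| = 6; needs |A ∖ B| = 3 — true.
(b) waitlist: |A| = 6, |A ∩ B| = 4; needs |A ∩ B| > |A ∖ B| — true.
(c) control: |A| = 7, |A ∩ B| = 3; needs |A ∩ B| ≥ |A ∖ B| — false.
(d) crossover: |A| = 9, |A ∩ B| = 5; needs |A ∩ B| > |A ∖ B| — true.
(e) placebo: |A| = 5, |A ∩ B| = 1; needs |A ∖ B| = 3 — false.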